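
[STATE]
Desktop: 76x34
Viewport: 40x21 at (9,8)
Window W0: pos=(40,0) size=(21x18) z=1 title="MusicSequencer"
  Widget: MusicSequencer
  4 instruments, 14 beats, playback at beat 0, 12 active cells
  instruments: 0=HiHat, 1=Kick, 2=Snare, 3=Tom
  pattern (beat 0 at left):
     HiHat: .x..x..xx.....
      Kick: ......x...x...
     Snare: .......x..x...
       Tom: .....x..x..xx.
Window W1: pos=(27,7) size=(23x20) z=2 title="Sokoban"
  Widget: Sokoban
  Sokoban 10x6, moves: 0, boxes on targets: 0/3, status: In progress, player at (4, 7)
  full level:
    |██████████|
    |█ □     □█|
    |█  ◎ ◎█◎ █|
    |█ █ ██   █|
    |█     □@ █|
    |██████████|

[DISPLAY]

                  ┃ Sokoban             
                  ┠─────────────────────
                  ┃██████████           
                  ┃█ □     □█           
                  ┃█  ◎ ◎█◎ █           
                  ┃█ █ ██   █           
                  ┃█     □@ █           
                  ┃██████████           
                  ┃Moves: 0  0/3        
                  ┃                     
                  ┃                     
                  ┃                     
                  ┃                     
                  ┃                     
                  ┃                     
                  ┃                     
                  ┃                     
                  ┃                     
                  ┗━━━━━━━━━━━━━━━━━━━━━
                                        
                                        


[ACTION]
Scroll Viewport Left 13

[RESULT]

                           ┃ Sokoban    
                           ┠────────────
                           ┃██████████  
                           ┃█ □     □█  
                           ┃█  ◎ ◎█◎ █  
                           ┃█ █ ██   █  
                           ┃█     □@ █  
                           ┃██████████  
                           ┃Moves: 0  0/
                           ┃            
                           ┃            
                           ┃            
                           ┃            
                           ┃            
                           ┃            
                           ┃            
                           ┃            
                           ┃            
                           ┗━━━━━━━━━━━━
                                        
                                        


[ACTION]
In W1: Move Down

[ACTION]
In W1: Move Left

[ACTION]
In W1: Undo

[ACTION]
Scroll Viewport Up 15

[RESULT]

                                        
                                        
                                        
                                        
                                        
                                        
                                        
                           ┏━━━━━━━━━━━━
                           ┃ Sokoban    
                           ┠────────────
                           ┃██████████  
                           ┃█ □     □█  
                           ┃█  ◎ ◎█◎ █  
                           ┃█ █ ██   █  
                           ┃█     □@ █  
                           ┃██████████  
                           ┃Moves: 0  0/
                           ┃            
                           ┃            
                           ┃            
                           ┃            


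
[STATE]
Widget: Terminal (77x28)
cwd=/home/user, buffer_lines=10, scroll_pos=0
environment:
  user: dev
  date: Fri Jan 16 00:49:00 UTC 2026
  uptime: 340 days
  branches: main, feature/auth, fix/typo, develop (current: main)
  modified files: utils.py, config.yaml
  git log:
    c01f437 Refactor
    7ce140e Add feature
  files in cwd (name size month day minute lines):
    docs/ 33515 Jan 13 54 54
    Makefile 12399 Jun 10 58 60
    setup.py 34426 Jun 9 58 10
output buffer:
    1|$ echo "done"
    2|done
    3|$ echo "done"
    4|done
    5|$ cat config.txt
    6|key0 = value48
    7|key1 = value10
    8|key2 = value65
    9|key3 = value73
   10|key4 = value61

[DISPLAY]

$ echo "done"                                                                
done                                                                         
$ echo "done"                                                                
done                                                                         
$ cat config.txt                                                             
key0 = value48                                                               
key1 = value10                                                               
key2 = value65                                                               
key3 = value73                                                               
key4 = value61                                                               
$ █                                                                          
                                                                             
                                                                             
                                                                             
                                                                             
                                                                             
                                                                             
                                                                             
                                                                             
                                                                             
                                                                             
                                                                             
                                                                             
                                                                             
                                                                             
                                                                             
                                                                             
                                                                             


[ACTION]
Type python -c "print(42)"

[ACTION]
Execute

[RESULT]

$ echo "done"                                                                
done                                                                         
$ echo "done"                                                                
done                                                                         
$ cat config.txt                                                             
key0 = value48                                                               
key1 = value10                                                               
key2 = value65                                                               
key3 = value73                                                               
key4 = value61                                                               
$ python -c "print(42)"                                                      
42                                                                           
$ █                                                                          
                                                                             
                                                                             
                                                                             
                                                                             
                                                                             
                                                                             
                                                                             
                                                                             
                                                                             
                                                                             
                                                                             
                                                                             
                                                                             
                                                                             
                                                                             


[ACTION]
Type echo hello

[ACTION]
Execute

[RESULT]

$ echo "done"                                                                
done                                                                         
$ echo "done"                                                                
done                                                                         
$ cat config.txt                                                             
key0 = value48                                                               
key1 = value10                                                               
key2 = value65                                                               
key3 = value73                                                               
key4 = value61                                                               
$ python -c "print(42)"                                                      
42                                                                           
$ echo hello                                                                 
hello                                                                        
$ █                                                                          
                                                                             
                                                                             
                                                                             
                                                                             
                                                                             
                                                                             
                                                                             
                                                                             
                                                                             
                                                                             
                                                                             
                                                                             
                                                                             


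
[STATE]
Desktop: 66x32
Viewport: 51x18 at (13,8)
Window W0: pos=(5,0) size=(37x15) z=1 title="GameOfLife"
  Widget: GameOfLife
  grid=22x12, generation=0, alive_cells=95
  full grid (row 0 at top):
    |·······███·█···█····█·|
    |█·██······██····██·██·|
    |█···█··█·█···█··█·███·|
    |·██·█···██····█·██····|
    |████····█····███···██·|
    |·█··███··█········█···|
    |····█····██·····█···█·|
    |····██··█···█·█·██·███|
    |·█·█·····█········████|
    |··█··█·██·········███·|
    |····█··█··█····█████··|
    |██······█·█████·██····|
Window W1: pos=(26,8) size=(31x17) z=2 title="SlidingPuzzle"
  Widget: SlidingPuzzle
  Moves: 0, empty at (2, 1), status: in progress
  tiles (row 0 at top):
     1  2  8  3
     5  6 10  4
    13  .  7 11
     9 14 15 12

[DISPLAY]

··█········█·┏━━━━━━━━━━━━━━━━━━━━━━━━━━━━━┓       
··██·····█···┃ SlidingPuzzle               ┃       
·█···█·█·██·█┠─────────────────────────────┨       
··█········██┃┌────┬────┬────┬────┐        ┃       
██·········██┃│  1 │  2 │  8 │  3 │        ┃       
█··█····█████┃├────┼────┼────┼────┤        ┃       
━━━━━━━━━━━━━┃│  5 │  6 │ 10 │  4 │        ┃       
             ┃├────┼────┼────┼────┤        ┃       
             ┃│ 13 │    │  7 │ 11 │        ┃       
             ┃├────┼────┼────┼────┤        ┃       
             ┃│  9 │ 14 │ 15 │ 12 │        ┃       
             ┃└────┴────┴────┴────┘        ┃       
             ┃Moves: 0                     ┃       
             ┃                             ┃       
             ┃                             ┃       
             ┃                             ┃       
             ┗━━━━━━━━━━━━━━━━━━━━━━━━━━━━━┛       
                                                   


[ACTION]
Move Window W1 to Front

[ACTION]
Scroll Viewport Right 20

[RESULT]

█········█·┏━━━━━━━━━━━━━━━━━━━━━━━━━━━━━┓         
██·····█···┃ SlidingPuzzle               ┃         
···█·█·██·█┠─────────────────────────────┨         
█········██┃┌────┬────┬────┬────┐        ┃         
·········██┃│  1 │  2 │  8 │  3 │        ┃         
·█····█████┃├────┼────┼────┼────┤        ┃         
━━━━━━━━━━━┃│  5 │  6 │ 10 │  4 │        ┃         
           ┃├────┼────┼────┼────┤        ┃         
           ┃│ 13 │    │  7 │ 11 │        ┃         
           ┃├────┼────┼────┼────┤        ┃         
           ┃│  9 │ 14 │ 15 │ 12 │        ┃         
           ┃└────┴────┴────┴────┘        ┃         
           ┃Moves: 0                     ┃         
           ┃                             ┃         
           ┃                             ┃         
           ┃                             ┃         
           ┗━━━━━━━━━━━━━━━━━━━━━━━━━━━━━┛         
                                                   


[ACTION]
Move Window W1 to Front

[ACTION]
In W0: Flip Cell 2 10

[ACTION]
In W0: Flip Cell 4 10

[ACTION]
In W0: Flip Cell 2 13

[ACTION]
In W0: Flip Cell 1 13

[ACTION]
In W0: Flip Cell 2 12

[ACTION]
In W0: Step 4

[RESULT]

·········█·┏━━━━━━━━━━━━━━━━━━━━━━━━━━━━━┓         
█········██┃ SlidingPuzzle               ┃         
█··█······█┠─────────────────────────────┨         
···········┃┌────┬────┬────┬────┐        ┃         
███··██····┃│  1 │  2 │  8 │  3 │        ┃         
······██···┃├────┼────┼────┼────┤        ┃         
━━━━━━━━━━━┃│  5 │  6 │ 10 │  4 │        ┃         
           ┃├────┼────┼────┼────┤        ┃         
           ┃│ 13 │    │  7 │ 11 │        ┃         
           ┃├────┼────┼────┼────┤        ┃         
           ┃│  9 │ 14 │ 15 │ 12 │        ┃         
           ┃└────┴────┴────┴────┘        ┃         
           ┃Moves: 0                     ┃         
           ┃                             ┃         
           ┃                             ┃         
           ┃                             ┃         
           ┗━━━━━━━━━━━━━━━━━━━━━━━━━━━━━┛         
                                                   


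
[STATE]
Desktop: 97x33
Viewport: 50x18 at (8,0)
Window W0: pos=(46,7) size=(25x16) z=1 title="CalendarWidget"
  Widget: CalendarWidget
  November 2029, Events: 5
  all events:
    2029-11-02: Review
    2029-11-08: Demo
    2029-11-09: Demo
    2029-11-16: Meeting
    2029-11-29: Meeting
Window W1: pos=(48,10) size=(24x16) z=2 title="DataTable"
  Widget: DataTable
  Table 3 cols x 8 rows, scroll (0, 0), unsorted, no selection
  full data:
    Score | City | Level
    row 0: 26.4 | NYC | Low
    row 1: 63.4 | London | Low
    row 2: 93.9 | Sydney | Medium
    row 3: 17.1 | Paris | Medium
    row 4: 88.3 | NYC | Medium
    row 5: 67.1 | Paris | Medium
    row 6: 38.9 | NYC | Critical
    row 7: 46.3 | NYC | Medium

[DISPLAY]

                                                  
                                                  
                                                  
                                                  
                                                  
                                                  
                                                  
                                      ┏━━━━━━━━━━━
                                      ┃ CalendarWi
                                      ┠───────────
                                      ┃ ┏━━━━━━━━━
                                      ┃M┃ DataTabl
                                      ┃ ┠─────────
                                      ┃ ┃Score│Cit
                                      ┃1┃─────┼───
                                      ┃1┃26.4 │NYC
                                      ┃2┃63.4 │Lon
                                      ┃ ┃93.9 │Syd


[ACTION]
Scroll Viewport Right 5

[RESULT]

                                                  
                                                  
                                                  
                                                  
                                                  
                                                  
                                                  
                                 ┏━━━━━━━━━━━━━━━━
                                 ┃ CalendarWidget 
                                 ┠────────────────
                                 ┃ ┏━━━━━━━━━━━━━━
                                 ┃M┃ DataTable    
                                 ┃ ┠──────────────
                                 ┃ ┃Score│City  │L
                                 ┃1┃─────┼──────┼─
                                 ┃1┃26.4 │NYC   │L
                                 ┃2┃63.4 │London│L
                                 ┃ ┃93.9 │Sydney│M


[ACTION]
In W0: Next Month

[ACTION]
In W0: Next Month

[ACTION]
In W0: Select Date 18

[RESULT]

                                                  
                                                  
                                                  
                                                  
                                                  
                                                  
                                                  
                                 ┏━━━━━━━━━━━━━━━━
                                 ┃ CalendarWidget 
                                 ┠────────────────
                                 ┃ ┏━━━━━━━━━━━━━━
                                 ┃M┃ DataTable    
                                 ┃ ┠──────────────
                                 ┃ ┃Score│City  │L
                                 ┃1┃─────┼──────┼─
                                 ┃2┃26.4 │NYC   │L
                                 ┃2┃63.4 │London│L
                                 ┃ ┃93.9 │Sydney│M


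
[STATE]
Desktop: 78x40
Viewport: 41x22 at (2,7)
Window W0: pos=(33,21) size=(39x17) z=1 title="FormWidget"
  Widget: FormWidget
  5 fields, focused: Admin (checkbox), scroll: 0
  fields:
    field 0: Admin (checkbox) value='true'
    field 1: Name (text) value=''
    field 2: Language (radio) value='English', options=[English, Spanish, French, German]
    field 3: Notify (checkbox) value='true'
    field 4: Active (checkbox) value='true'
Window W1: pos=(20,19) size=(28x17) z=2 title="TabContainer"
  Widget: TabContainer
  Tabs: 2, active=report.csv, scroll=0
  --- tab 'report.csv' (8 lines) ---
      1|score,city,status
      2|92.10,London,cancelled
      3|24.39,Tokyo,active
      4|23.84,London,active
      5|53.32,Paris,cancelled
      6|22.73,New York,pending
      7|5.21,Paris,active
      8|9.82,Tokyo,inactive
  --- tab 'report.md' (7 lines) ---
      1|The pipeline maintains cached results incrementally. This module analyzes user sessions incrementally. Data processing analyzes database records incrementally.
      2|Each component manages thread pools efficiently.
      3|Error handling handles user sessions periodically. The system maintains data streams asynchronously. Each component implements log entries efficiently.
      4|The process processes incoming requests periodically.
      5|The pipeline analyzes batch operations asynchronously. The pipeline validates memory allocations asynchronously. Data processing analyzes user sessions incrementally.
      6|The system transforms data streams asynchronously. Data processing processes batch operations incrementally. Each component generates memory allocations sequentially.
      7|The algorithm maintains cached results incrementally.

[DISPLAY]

                                         
                                         
                                         
                                         
                                         
                                         
                                         
                                         
                                         
                                         
                                         
                                         
                  ┏━━━━━━━━━━━━━━━━━━━━━━
                  ┃ TabContainer         
                  ┠──────────────────────
                  ┃[report.csv]│ report.m
                  ┃──────────────────────
                  ┃score,city,status     
                  ┃92.10,London,cancelled
                  ┃24.39,Tokyo,active    
                  ┃23.84,London,active   
                  ┃53.32,Paris,cancelled 


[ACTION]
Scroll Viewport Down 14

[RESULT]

                                         
                  ┏━━━━━━━━━━━━━━━━━━━━━━
                  ┃ TabContainer         
                  ┠──────────────────────
                  ┃[report.csv]│ report.m
                  ┃──────────────────────
                  ┃score,city,status     
                  ┃92.10,London,cancelled
                  ┃24.39,Tokyo,active    
                  ┃23.84,London,active   
                  ┃53.32,Paris,cancelled 
                  ┃22.73,New York,pending
                  ┃5.21,Paris,active     
                  ┃9.82,Tokyo,inactive   
                  ┃                      
                  ┃                      
                  ┃                      
                  ┗━━━━━━━━━━━━━━━━━━━━━━
                               ┃         
                               ┗━━━━━━━━━
                                         
                                         


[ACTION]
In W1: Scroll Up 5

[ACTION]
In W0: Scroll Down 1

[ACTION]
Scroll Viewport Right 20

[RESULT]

                                         
━━━━━━━━━━━━━━━━━━━━━━━━━┓               
TabContainer             ┃               
─────────────────────────┨━━━━━━━━━━━━━━━
report.csv]│ report.md   ┃               
─────────────────────────┃───────────────
core,city,status         ┃[              
2.10,London,cancelled    ┃(●) English  ( 
4.39,Tokyo,active        ┃[x]            
3.84,London,active       ┃[x]            
3.32,Paris,cancelled     ┃               
2.73,New York,pending    ┃               
.21,Paris,active         ┃               
.82,Tokyo,inactive       ┃               
                         ┃               
                         ┃               
                         ┃               
━━━━━━━━━━━━━━━━━━━━━━━━━┛               
           ┃                             
           ┗━━━━━━━━━━━━━━━━━━━━━━━━━━━━━
                                         
                                         


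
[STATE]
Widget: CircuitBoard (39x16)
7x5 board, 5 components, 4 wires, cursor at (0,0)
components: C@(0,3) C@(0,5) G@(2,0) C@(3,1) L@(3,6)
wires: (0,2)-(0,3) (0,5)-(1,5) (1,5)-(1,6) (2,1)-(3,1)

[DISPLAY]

   0 1 2 3 4 5 6                       
0  [.]      · ─ C       C              
                        │              
1                       · ─ ·          
                                       
2   G   ·                              
        │                              
3       C                   L          
                                       
4                                      
Cursor: (0,0)                          
                                       
                                       
                                       
                                       
                                       


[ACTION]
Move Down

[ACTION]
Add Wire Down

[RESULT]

   0 1 2 3 4 5 6                       
0           · ─ C       C              
                        │              
1  [.]                  · ─ ·          
    │                                  
2   G   ·                              
        │                              
3       C                   L          
                                       
4                                      
Cursor: (1,0)                          
                                       
                                       
                                       
                                       
                                       


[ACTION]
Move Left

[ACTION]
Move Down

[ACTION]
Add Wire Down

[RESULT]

   0 1 2 3 4 5 6                       
0           · ─ C       C              
                        │              
1   ·                   · ─ ·          
    │                                  
2  [G]  ·                              
    │   │                              
3   ·   C                   L          
                                       
4                                      
Cursor: (2,0)                          
                                       
                                       
                                       
                                       
                                       


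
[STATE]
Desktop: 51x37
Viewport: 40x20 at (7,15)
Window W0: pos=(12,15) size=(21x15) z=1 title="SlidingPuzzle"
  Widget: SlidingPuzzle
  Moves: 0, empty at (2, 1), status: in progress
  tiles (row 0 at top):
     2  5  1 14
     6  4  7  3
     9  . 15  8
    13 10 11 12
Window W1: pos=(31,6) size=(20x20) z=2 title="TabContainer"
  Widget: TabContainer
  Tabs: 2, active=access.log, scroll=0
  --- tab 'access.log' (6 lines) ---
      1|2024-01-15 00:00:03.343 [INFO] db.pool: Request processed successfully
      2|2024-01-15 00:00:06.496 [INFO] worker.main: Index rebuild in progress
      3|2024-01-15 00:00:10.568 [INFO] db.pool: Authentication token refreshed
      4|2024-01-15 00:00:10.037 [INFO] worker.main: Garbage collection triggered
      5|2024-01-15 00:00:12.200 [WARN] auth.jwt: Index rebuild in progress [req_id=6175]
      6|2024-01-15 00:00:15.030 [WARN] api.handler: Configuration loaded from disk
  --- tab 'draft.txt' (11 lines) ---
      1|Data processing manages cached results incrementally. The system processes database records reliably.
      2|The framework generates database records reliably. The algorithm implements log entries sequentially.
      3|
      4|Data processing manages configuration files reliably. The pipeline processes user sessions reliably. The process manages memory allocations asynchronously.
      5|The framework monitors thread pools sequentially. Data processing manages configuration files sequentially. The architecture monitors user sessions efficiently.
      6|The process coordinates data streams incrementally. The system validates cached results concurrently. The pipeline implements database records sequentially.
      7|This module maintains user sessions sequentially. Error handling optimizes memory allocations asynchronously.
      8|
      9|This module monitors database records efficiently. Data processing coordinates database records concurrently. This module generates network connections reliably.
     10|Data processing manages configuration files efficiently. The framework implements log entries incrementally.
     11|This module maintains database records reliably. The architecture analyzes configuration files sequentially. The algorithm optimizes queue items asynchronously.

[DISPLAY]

     ┏━━━━━━━━━━━━━━━━━━┃2024-01-15 00:0
     ┃ SlidingPuzzle    ┃2024-01-15 00:0
     ┠──────────────────┃               
     ┃┌────┬────┬────┬──┃               
     ┃│  2 │  5 │  1 │ 1┃               
     ┃├────┼────┼────┼──┃               
     ┃│  6 │  4 │  7 │  ┃               
     ┃├────┼────┼────┼──┃               
     ┃│  9 │    │ 15 │  ┃               
     ┃├────┼────┼────┼──┃               
     ┃│ 13 │ 10 │ 11 │ 1┗━━━━━━━━━━━━━━━
     ┃└────┴────┴────┴───┃              
     ┃Moves: 0           ┃              
     ┃                   ┃              
     ┗━━━━━━━━━━━━━━━━━━━┛              
                                        
                                        
                                        
                                        
                                        


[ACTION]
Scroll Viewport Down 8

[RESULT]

     ┠──────────────────┃               
     ┃┌────┬────┬────┬──┃               
     ┃│  2 │  5 │  1 │ 1┃               
     ┃├────┼────┼────┼──┃               
     ┃│  6 │  4 │  7 │  ┃               
     ┃├────┼────┼────┼──┃               
     ┃│  9 │    │ 15 │  ┃               
     ┃├────┼────┼────┼──┃               
     ┃│ 13 │ 10 │ 11 │ 1┗━━━━━━━━━━━━━━━
     ┃└────┴────┴────┴───┃              
     ┃Moves: 0           ┃              
     ┃                   ┃              
     ┗━━━━━━━━━━━━━━━━━━━┛              
                                        
                                        
                                        
                                        
                                        
                                        
                                        


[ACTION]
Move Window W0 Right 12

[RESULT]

                 ┠──────┃               
                 ┃┌────┬┃               
                 ┃│  2 │┃               
                 ┃├────┼┃               
                 ┃│  6 │┃               
                 ┃├────┼┃               
                 ┃│  9 │┃               
                 ┃├────┼┃               
                 ┃│ 13 │┗━━━━━━━━━━━━━━━
                 ┃└────┴────┴────┴───┃  
                 ┃Moves: 0           ┃  
                 ┃                   ┃  
                 ┗━━━━━━━━━━━━━━━━━━━┛  
                                        
                                        
                                        
                                        
                                        
                                        
                                        


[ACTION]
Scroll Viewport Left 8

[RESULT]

                        ┠──────┃        
                        ┃┌────┬┃        
                        ┃│  2 │┃        
                        ┃├────┼┃        
                        ┃│  6 │┃        
                        ┃├────┼┃        
                        ┃│  9 │┃        
                        ┃├────┼┃        
                        ┃│ 13 │┗━━━━━━━━
                        ┃└────┴────┴────
                        ┃Moves: 0       
                        ┃               
                        ┗━━━━━━━━━━━━━━━
                                        
                                        
                                        
                                        
                                        
                                        
                                        


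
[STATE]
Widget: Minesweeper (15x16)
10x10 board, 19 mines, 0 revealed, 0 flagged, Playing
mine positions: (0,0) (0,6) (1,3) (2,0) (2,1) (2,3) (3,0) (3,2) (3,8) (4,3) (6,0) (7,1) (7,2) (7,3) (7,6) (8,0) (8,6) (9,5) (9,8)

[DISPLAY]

■■■■■■■■■■     
■■■■■■■■■■     
■■■■■■■■■■     
■■■■■■■■■■     
■■■■■■■■■■     
■■■■■■■■■■     
■■■■■■■■■■     
■■■■■■■■■■     
■■■■■■■■■■     
■■■■■■■■■■     
               
               
               
               
               
               


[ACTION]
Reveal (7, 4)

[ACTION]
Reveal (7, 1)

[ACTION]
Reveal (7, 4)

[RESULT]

✹■■■■■✹■■■     
■■■✹■■■■■■     
✹✹■✹■■■■■■     
✹■✹■■■■■✹■     
■■■✹■■■■■■     
■■■■■■■■■■     
✹■■■■■■■■■     
■✹✹✹1■✹■■■     
✹■■■■■✹■■■     
■■■■■✹■■✹■     
               
               
               
               
               
               


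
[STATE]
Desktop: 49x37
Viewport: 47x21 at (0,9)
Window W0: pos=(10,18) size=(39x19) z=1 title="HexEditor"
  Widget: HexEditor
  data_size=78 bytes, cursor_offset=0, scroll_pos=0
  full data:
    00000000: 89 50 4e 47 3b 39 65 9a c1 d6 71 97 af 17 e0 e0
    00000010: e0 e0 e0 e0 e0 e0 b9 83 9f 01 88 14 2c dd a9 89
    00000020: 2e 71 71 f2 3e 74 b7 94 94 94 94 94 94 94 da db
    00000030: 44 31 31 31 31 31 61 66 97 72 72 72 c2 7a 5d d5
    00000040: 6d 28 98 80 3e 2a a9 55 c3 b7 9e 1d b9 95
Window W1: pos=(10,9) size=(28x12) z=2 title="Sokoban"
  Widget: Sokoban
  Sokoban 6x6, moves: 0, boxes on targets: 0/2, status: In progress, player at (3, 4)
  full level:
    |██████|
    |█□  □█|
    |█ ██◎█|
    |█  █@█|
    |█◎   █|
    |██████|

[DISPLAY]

          ┏━━━━━━━━━━━━━━━━━━━━━━━━━━┓         
          ┃ Sokoban                  ┃         
          ┠──────────────────────────┨         
          ┃██████                    ┃         
          ┃█□  □█                    ┃         
          ┃█ ██◎█                    ┃         
          ┃█  █@█                    ┃         
          ┃█◎   █                    ┃         
          ┃██████                    ┃         
          ┃Moves: 0  0/2             ┃━━━━━━━━━
          ┃                          ┃         
          ┗━━━━━━━━━━━━━━━━━━━━━━━━━━┛─────────
          ┃00000000  89 50 4e 47 3b 39 65 9a  c
          ┃00000010  e0 e0 e0 e0 e0 e0 b9 83  9
          ┃00000020  2e 71 71 f2 3e 74 b7 94  9
          ┃00000030  44 31 31 31 31 31 61 66  9
          ┃00000040  6d 28 98 80 3e 2a a9 55  c
          ┃                                    
          ┃                                    
          ┃                                    
          ┃                                    


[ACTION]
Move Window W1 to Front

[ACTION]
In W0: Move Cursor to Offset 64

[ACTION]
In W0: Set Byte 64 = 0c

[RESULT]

          ┏━━━━━━━━━━━━━━━━━━━━━━━━━━┓         
          ┃ Sokoban                  ┃         
          ┠──────────────────────────┨         
          ┃██████                    ┃         
          ┃█□  □█                    ┃         
          ┃█ ██◎█                    ┃         
          ┃█  █@█                    ┃         
          ┃█◎   █                    ┃         
          ┃██████                    ┃         
          ┃Moves: 0  0/2             ┃━━━━━━━━━
          ┃                          ┃         
          ┗━━━━━━━━━━━━━━━━━━━━━━━━━━┛─────────
          ┃00000000  89 50 4e 47 3b 39 65 9a  c
          ┃00000010  e0 e0 e0 e0 e0 e0 b9 83  9
          ┃00000020  2e 71 71 f2 3e 74 b7 94  9
          ┃00000030  44 31 31 31 31 31 61 66  9
          ┃00000040  0C 28 98 80 3e 2a a9 55  c
          ┃                                    
          ┃                                    
          ┃                                    
          ┃                                    
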